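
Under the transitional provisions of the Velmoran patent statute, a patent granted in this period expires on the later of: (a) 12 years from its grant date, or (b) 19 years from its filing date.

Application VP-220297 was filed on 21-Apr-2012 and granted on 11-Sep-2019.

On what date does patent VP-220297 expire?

(a) grant + 12 years → 11 September 2031.
(b) filing + 19 years → 21 April 2031.
Later of the two: 11 September 2031.

2031-09-11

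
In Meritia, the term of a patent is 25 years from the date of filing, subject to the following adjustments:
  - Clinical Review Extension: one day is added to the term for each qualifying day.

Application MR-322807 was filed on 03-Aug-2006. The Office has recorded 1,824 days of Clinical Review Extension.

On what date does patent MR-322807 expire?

July 31, 2036

Base term: filing date + 25 years → 3 August 2031.
Clinical Review Extension: +1824 days → 31 July 2036.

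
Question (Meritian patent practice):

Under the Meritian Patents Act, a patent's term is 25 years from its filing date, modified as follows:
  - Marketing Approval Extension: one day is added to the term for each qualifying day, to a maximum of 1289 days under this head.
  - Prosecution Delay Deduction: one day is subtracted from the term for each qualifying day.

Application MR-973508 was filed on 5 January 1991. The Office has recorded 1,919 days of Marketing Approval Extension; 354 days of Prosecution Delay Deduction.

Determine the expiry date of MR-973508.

Base term: filing date + 25 years → 5 January 2016.
Marketing Approval Extension: 1919 days claimed exceeds the 1289-day cap, so +1289 days → 17 July 2019.
Prosecution Delay Deduction: −354 days → 28 July 2018.

July 28, 2018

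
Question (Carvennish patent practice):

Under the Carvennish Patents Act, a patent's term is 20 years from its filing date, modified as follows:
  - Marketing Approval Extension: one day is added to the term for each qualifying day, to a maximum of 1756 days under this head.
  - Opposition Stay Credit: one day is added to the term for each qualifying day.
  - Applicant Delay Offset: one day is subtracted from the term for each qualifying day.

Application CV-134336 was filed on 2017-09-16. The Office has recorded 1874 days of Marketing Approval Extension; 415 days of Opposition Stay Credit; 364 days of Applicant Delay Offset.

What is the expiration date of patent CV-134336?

2042-08-28

Base term: filing date + 20 years → 16 September 2037.
Marketing Approval Extension: 1874 days claimed exceeds the 1756-day cap, so +1756 days → 8 July 2042.
Opposition Stay Credit: +415 days → 27 August 2043.
Applicant Delay Offset: −364 days → 28 August 2042.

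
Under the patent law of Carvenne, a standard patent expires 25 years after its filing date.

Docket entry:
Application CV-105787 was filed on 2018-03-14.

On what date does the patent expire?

March 14, 2043

Filing date + 25 years → 14 March 2043.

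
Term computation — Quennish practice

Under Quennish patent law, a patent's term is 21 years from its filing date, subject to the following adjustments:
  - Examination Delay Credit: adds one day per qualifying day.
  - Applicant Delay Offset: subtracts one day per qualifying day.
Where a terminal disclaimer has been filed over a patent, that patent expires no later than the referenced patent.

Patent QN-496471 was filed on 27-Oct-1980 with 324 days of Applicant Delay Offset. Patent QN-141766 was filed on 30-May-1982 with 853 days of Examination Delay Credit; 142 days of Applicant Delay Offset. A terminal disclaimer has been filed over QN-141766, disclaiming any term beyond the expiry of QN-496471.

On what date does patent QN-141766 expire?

December 7, 2000

Natural term of QN-141766:
  Base: filing + 21 years → 30 May 2003.
  Examination Delay Credit: +853 days → 29 September 2005.
  Applicant Delay Offset: −142 days → 10 May 2005.
Expiry of referenced patent QN-496471:
  Base: filing + 21 years → 27 October 2001.
  Applicant Delay Offset: −324 days → 7 December 2000.
Terminal disclaimer: QN-141766 expires on the earlier of 10 May 2005 and 7 December 2000.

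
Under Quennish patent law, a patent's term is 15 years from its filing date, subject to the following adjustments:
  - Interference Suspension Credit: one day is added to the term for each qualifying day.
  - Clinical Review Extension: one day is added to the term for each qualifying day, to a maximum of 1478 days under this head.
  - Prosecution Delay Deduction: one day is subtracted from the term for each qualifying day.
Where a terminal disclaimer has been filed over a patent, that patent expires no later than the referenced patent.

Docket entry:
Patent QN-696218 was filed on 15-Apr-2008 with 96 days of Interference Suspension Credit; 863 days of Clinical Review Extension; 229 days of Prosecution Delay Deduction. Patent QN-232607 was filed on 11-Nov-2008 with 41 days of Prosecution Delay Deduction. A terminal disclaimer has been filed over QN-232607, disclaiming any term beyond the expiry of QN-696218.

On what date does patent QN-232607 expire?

2023-10-01

Natural term of QN-232607:
  Base: filing + 15 years → 11 November 2023.
  Prosecution Delay Deduction: −41 days → 1 October 2023.
Expiry of referenced patent QN-696218:
  Base: filing + 15 years → 15 April 2023.
  Interference Suspension Credit: +96 days → 20 July 2023.
  Clinical Review Extension: 863 days (within the 1478-day cap) → +863 days → 29 November 2025.
  Prosecution Delay Deduction: −229 days → 14 April 2025.
Terminal disclaimer: QN-232607 expires on the earlier of 1 October 2023 and 14 April 2025.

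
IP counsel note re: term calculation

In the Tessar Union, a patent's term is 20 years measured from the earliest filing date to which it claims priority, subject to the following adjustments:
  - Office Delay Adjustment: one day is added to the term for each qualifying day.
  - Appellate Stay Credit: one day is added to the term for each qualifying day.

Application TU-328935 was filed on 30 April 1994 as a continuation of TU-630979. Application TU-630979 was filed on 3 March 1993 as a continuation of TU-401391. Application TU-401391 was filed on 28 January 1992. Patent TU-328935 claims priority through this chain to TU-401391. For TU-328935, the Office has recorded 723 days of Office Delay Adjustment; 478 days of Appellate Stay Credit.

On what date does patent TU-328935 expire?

May 13, 2015

Earliest priority filing: 28 January 1992.
Base term: 28 January 1992 + 20 years → 28 January 2012.
Office Delay Adjustment: +723 days → 20 January 2014.
Appellate Stay Credit: +478 days → 13 May 2015.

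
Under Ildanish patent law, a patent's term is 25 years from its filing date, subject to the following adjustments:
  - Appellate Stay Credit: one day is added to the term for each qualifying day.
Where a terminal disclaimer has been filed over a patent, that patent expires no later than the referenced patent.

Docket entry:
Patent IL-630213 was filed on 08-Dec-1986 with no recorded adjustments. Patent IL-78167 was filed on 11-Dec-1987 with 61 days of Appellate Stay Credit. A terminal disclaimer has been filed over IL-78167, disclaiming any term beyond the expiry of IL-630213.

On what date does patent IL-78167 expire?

Natural term of IL-78167:
  Base: filing + 25 years → 11 December 2012.
  Appellate Stay Credit: +61 days → 10 February 2013.
Expiry of referenced patent IL-630213:
  Base: filing + 25 years → 8 December 2011.
Terminal disclaimer: IL-78167 expires on the earlier of 10 February 2013 and 8 December 2011.

2011-12-08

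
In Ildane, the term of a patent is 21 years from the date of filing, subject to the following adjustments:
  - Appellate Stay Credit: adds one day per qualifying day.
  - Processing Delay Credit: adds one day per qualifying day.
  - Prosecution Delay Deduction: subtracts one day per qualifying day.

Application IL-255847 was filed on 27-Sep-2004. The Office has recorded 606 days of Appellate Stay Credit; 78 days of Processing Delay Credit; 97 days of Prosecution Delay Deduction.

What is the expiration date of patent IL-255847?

Base term: filing date + 21 years → 27 September 2025.
Appellate Stay Credit: +606 days → 26 May 2027.
Processing Delay Credit: +78 days → 12 August 2027.
Prosecution Delay Deduction: −97 days → 7 May 2027.

2027-05-07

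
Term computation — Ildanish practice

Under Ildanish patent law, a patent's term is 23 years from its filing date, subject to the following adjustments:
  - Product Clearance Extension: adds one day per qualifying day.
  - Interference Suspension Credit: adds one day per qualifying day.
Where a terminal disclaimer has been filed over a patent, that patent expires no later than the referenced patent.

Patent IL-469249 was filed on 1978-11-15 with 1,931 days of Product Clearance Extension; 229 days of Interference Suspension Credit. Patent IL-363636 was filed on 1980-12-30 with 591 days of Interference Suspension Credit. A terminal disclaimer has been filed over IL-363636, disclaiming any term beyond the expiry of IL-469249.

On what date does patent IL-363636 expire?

Natural term of IL-363636:
  Base: filing + 23 years → 30 December 2003.
  Interference Suspension Credit: +591 days → 12 August 2005.
Expiry of referenced patent IL-469249:
  Base: filing + 23 years → 15 November 2001.
  Product Clearance Extension: +1931 days → 28 February 2007.
  Interference Suspension Credit: +229 days → 15 October 2007.
Terminal disclaimer: IL-363636 expires on the earlier of 12 August 2005 and 15 October 2007.

2005-08-12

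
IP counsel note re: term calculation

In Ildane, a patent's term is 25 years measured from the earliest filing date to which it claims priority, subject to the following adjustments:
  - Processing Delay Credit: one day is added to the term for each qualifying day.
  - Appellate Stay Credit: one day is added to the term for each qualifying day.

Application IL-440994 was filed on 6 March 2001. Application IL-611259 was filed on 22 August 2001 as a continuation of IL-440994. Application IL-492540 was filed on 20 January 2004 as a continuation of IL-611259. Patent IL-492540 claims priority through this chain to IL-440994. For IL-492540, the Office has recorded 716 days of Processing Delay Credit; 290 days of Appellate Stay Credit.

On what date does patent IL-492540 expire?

Earliest priority filing: 6 March 2001.
Base term: 6 March 2001 + 25 years → 6 March 2026.
Processing Delay Credit: +716 days → 20 February 2028.
Appellate Stay Credit: +290 days → 6 December 2028.

December 6, 2028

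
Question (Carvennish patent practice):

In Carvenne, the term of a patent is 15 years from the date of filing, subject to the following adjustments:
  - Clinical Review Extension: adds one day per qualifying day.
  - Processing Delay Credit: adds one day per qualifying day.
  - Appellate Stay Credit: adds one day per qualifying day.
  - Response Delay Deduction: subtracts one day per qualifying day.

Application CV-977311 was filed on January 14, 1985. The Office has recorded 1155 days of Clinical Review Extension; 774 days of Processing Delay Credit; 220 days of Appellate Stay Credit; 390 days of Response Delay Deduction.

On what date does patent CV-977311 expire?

Base term: filing date + 15 years → 14 January 2000.
Clinical Review Extension: +1155 days → 14 March 2003.
Processing Delay Credit: +774 days → 26 April 2005.
Appellate Stay Credit: +220 days → 2 December 2005.
Response Delay Deduction: −390 days → 7 November 2004.

November 7, 2004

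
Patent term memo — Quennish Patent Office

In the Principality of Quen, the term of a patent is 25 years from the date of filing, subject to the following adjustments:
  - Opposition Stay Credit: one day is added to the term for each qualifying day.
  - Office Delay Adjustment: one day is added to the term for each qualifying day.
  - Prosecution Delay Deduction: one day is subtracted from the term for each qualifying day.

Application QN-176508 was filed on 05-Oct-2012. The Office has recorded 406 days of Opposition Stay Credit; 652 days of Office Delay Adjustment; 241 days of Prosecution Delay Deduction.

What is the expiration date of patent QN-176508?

December 31, 2039

Base term: filing date + 25 years → 5 October 2037.
Opposition Stay Credit: +406 days → 15 November 2038.
Office Delay Adjustment: +652 days → 28 August 2040.
Prosecution Delay Deduction: −241 days → 31 December 2039.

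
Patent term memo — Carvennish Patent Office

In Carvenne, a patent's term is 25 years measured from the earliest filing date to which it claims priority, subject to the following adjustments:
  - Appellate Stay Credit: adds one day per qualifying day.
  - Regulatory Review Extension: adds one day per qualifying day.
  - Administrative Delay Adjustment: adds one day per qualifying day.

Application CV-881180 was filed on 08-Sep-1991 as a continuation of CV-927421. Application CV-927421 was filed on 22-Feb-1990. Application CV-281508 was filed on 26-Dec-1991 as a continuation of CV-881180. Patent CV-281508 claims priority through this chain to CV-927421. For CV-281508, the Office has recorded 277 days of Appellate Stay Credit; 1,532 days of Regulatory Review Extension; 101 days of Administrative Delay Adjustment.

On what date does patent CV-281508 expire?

May 16, 2020

Earliest priority filing: 22 February 1990.
Base term: 22 February 1990 + 25 years → 22 February 2015.
Appellate Stay Credit: +277 days → 26 November 2015.
Regulatory Review Extension: +1532 days → 5 February 2020.
Administrative Delay Adjustment: +101 days → 16 May 2020.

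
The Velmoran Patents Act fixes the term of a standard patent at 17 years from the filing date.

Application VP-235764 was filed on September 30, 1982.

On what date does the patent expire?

Filing date + 17 years → 30 September 1999.

1999-09-30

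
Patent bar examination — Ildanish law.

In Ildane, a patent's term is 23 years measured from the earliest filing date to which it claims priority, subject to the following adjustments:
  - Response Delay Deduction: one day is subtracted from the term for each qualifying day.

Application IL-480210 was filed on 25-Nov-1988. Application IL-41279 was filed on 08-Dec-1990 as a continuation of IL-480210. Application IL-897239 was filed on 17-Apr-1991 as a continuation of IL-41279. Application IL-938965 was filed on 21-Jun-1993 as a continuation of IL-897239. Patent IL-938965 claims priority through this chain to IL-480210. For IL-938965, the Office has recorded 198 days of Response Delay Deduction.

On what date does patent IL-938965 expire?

Earliest priority filing: 25 November 1988.
Base term: 25 November 1988 + 23 years → 25 November 2011.
Response Delay Deduction: −198 days → 11 May 2011.

May 11, 2011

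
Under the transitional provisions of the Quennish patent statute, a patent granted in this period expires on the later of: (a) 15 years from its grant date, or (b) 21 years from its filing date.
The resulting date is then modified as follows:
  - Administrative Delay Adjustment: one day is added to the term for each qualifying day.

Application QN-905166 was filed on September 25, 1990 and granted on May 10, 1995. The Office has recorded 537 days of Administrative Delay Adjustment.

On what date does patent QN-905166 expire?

(a) grant + 15 years → 10 May 2010.
(b) filing + 21 years → 25 September 2011.
Later of the two: 25 September 2011.
Administrative Delay Adjustment: +537 days → 15 March 2013.

2013-03-15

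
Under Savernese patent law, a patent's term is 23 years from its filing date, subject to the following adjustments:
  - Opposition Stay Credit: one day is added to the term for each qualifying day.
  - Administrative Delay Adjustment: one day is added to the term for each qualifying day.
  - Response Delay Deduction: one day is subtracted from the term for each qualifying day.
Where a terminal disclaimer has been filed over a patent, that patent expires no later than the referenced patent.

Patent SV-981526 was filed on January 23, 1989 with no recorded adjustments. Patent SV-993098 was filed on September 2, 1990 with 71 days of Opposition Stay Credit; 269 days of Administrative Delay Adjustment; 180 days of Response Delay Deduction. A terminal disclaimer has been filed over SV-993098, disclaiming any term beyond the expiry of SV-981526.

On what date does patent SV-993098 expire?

2012-01-23

Natural term of SV-993098:
  Base: filing + 23 years → 2 September 2013.
  Opposition Stay Credit: +71 days → 12 November 2013.
  Administrative Delay Adjustment: +269 days → 8 August 2014.
  Response Delay Deduction: −180 days → 9 February 2014.
Expiry of referenced patent SV-981526:
  Base: filing + 23 years → 23 January 2012.
Terminal disclaimer: SV-993098 expires on the earlier of 9 February 2014 and 23 January 2012.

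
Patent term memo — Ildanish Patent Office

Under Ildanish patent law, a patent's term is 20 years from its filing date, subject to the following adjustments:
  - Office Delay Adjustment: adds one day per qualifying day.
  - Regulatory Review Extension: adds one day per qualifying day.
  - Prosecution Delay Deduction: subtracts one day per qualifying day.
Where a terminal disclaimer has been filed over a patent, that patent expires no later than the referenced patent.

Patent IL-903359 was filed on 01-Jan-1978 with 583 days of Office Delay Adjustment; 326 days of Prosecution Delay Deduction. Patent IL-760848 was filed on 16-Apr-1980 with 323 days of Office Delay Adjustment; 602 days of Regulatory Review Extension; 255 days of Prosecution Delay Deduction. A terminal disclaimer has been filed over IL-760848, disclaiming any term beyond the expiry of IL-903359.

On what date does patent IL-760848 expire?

Natural term of IL-760848:
  Base: filing + 20 years → 16 April 2000.
  Office Delay Adjustment: +323 days → 5 March 2001.
  Regulatory Review Extension: +602 days → 28 October 2002.
  Prosecution Delay Deduction: −255 days → 15 February 2002.
Expiry of referenced patent IL-903359:
  Base: filing + 20 years → 1 January 1998.
  Office Delay Adjustment: +583 days → 7 August 1999.
  Prosecution Delay Deduction: −326 days → 15 September 1998.
Terminal disclaimer: IL-760848 expires on the earlier of 15 February 2002 and 15 September 1998.

1998-09-15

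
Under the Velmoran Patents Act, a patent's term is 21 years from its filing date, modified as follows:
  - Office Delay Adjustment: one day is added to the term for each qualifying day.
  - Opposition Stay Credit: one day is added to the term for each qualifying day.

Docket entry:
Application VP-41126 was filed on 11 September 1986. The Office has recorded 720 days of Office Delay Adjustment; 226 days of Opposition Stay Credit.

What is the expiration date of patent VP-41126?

April 14, 2010

Base term: filing date + 21 years → 11 September 2007.
Office Delay Adjustment: +720 days → 31 August 2009.
Opposition Stay Credit: +226 days → 14 April 2010.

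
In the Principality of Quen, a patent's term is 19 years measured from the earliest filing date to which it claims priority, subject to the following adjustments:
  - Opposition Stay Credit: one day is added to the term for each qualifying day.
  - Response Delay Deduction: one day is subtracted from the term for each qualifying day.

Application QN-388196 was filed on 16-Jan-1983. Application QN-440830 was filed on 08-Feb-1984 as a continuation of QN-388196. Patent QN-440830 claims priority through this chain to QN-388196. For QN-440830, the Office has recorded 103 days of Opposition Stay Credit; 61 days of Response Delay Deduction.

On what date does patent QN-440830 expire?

February 27, 2002

Earliest priority filing: 16 January 1983.
Base term: 16 January 1983 + 19 years → 16 January 2002.
Opposition Stay Credit: +103 days → 29 April 2002.
Response Delay Deduction: −61 days → 27 February 2002.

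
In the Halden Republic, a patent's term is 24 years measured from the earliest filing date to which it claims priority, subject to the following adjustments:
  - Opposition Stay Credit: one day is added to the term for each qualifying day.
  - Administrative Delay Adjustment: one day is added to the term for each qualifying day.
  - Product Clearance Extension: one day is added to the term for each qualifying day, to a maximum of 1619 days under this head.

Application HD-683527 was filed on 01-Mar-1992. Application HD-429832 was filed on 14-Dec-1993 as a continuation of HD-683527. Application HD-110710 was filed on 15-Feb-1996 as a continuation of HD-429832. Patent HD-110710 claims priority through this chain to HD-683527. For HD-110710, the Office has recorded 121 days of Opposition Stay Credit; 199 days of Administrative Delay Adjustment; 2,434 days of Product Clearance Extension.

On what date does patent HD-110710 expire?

Earliest priority filing: 1 March 1992.
Base term: 1 March 1992 + 24 years → 1 March 2016.
Opposition Stay Credit: +121 days → 30 June 2016.
Administrative Delay Adjustment: +199 days → 15 January 2017.
Product Clearance Extension: 2434 days claimed exceeds the 1619-day cap, so +1619 days → 22 June 2021.

2021-06-22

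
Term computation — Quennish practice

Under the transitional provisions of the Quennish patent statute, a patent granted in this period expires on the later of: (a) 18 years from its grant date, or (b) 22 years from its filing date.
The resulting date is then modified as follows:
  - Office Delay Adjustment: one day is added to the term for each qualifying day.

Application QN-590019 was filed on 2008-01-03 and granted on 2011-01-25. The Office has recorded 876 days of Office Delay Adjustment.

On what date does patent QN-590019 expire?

(a) grant + 18 years → 25 January 2029.
(b) filing + 22 years → 3 January 2030.
Later of the two: 3 January 2030.
Office Delay Adjustment: +876 days → 28 May 2032.

2032-05-28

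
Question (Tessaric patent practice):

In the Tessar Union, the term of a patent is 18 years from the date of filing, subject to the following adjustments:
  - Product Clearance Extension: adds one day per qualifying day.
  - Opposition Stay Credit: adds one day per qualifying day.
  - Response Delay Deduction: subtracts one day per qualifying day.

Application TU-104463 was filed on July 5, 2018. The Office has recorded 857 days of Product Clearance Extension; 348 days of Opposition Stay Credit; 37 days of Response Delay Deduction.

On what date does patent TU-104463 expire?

2039-09-16

Base term: filing date + 18 years → 5 July 2036.
Product Clearance Extension: +857 days → 9 November 2038.
Opposition Stay Credit: +348 days → 23 October 2039.
Response Delay Deduction: −37 days → 16 September 2039.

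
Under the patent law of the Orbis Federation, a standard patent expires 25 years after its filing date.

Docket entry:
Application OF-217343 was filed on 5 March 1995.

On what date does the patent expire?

2020-03-05

Filing date + 25 years → 5 March 2020.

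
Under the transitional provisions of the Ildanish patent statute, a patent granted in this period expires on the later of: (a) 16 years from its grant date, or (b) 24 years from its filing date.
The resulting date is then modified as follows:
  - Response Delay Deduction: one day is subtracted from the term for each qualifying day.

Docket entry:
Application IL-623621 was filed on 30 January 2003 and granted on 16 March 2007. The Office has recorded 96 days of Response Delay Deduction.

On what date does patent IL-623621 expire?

2026-10-26

(a) grant + 16 years → 16 March 2023.
(b) filing + 24 years → 30 January 2027.
Later of the two: 30 January 2027.
Response Delay Deduction: −96 days → 26 October 2026.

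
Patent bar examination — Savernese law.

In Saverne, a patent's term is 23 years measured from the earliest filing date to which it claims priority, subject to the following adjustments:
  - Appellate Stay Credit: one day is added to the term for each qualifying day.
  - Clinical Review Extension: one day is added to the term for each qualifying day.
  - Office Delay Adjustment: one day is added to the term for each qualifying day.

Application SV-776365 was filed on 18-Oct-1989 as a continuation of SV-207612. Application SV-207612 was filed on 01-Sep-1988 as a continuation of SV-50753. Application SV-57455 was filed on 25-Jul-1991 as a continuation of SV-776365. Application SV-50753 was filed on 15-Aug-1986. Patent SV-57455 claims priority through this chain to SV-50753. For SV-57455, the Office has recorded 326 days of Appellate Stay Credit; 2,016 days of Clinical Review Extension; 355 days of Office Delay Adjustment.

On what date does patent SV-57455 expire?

2017-01-02

Earliest priority filing: 15 August 1986.
Base term: 15 August 1986 + 23 years → 15 August 2009.
Appellate Stay Credit: +326 days → 7 July 2010.
Clinical Review Extension: +2016 days → 13 January 2016.
Office Delay Adjustment: +355 days → 2 January 2017.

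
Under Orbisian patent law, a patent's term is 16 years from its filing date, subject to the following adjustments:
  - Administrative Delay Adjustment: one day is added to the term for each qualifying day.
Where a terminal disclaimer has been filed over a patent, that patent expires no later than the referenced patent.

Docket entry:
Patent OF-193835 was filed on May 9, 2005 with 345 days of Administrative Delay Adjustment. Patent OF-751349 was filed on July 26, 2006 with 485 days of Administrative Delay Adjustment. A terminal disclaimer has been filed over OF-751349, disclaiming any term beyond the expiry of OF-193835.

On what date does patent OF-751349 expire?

Natural term of OF-751349:
  Base: filing + 16 years → 26 July 2022.
  Administrative Delay Adjustment: +485 days → 23 November 2023.
Expiry of referenced patent OF-193835:
  Base: filing + 16 years → 9 May 2021.
  Administrative Delay Adjustment: +345 days → 19 April 2022.
Terminal disclaimer: OF-751349 expires on the earlier of 23 November 2023 and 19 April 2022.

April 19, 2022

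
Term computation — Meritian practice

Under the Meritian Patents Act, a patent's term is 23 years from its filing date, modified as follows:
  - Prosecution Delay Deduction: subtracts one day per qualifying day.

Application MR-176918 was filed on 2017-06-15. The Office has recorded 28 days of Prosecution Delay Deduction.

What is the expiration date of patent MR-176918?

Base term: filing date + 23 years → 15 June 2040.
Prosecution Delay Deduction: −28 days → 18 May 2040.

2040-05-18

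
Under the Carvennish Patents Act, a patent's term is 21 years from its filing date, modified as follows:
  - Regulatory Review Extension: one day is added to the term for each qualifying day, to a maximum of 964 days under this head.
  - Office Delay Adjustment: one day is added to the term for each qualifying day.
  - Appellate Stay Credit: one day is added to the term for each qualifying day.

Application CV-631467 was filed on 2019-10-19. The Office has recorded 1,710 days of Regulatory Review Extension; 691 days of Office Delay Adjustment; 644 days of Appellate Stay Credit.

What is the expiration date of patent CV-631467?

Base term: filing date + 21 years → 19 October 2040.
Regulatory Review Extension: 1710 days claimed exceeds the 964-day cap, so +964 days → 10 June 2043.
Office Delay Adjustment: +691 days → 1 May 2045.
Appellate Stay Credit: +644 days → 4 February 2047.

2047-02-04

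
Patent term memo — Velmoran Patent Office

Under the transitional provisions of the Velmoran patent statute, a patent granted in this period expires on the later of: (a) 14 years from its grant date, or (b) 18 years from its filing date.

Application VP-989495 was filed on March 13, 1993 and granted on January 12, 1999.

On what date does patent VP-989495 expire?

January 12, 2013

(a) grant + 14 years → 12 January 2013.
(b) filing + 18 years → 13 March 2011.
Later of the two: 12 January 2013.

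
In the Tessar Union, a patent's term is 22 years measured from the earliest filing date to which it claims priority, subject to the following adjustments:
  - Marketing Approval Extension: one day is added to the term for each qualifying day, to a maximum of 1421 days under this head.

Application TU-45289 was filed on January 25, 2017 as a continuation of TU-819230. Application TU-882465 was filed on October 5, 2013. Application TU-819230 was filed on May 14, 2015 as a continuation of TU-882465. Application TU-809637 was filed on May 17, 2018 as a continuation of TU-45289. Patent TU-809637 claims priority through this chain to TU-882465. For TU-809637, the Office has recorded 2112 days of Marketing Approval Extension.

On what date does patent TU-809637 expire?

2039-08-26

Earliest priority filing: 5 October 2013.
Base term: 5 October 2013 + 22 years → 5 October 2035.
Marketing Approval Extension: 2112 days claimed exceeds the 1421-day cap, so +1421 days → 26 August 2039.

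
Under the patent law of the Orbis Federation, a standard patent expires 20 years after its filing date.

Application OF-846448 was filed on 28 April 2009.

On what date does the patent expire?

April 28, 2029

Filing date + 20 years → 28 April 2029.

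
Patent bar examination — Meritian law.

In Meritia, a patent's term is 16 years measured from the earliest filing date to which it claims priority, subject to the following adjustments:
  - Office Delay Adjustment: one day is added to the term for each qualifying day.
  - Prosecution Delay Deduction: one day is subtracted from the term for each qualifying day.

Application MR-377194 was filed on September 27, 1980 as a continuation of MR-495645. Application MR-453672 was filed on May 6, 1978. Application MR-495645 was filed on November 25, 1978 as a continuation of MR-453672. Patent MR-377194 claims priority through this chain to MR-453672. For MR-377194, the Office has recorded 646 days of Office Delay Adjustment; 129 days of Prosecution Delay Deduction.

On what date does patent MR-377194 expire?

Earliest priority filing: 6 May 1978.
Base term: 6 May 1978 + 16 years → 6 May 1994.
Office Delay Adjustment: +646 days → 11 February 1996.
Prosecution Delay Deduction: −129 days → 5 October 1995.

October 5, 1995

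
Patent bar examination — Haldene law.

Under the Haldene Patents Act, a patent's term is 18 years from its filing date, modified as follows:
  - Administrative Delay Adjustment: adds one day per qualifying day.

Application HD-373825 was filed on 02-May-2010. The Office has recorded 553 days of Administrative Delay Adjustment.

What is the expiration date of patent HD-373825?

Base term: filing date + 18 years → 2 May 2028.
Administrative Delay Adjustment: +553 days → 6 November 2029.

November 6, 2029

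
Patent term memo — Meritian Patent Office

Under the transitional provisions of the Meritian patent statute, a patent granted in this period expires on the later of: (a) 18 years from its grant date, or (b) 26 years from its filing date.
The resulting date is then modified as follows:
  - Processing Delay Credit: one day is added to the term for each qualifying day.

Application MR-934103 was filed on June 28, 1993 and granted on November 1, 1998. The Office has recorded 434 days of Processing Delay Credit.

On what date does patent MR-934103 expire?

2020-09-04

(a) grant + 18 years → 1 November 2016.
(b) filing + 26 years → 28 June 2019.
Later of the two: 28 June 2019.
Processing Delay Credit: +434 days → 4 September 2020.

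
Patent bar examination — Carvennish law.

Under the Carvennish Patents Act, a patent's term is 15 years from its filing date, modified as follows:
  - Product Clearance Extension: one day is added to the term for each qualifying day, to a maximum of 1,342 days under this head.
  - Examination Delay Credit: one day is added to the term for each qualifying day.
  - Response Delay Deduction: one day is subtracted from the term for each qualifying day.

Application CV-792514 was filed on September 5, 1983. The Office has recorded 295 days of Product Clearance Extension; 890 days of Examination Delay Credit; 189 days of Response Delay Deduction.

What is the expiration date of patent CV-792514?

Base term: filing date + 15 years → 5 September 1998.
Product Clearance Extension: 295 days (within the 1342-day cap) → +295 days → 27 June 1999.
Examination Delay Credit: +890 days → 3 December 2001.
Response Delay Deduction: −189 days → 28 May 2001.

2001-05-28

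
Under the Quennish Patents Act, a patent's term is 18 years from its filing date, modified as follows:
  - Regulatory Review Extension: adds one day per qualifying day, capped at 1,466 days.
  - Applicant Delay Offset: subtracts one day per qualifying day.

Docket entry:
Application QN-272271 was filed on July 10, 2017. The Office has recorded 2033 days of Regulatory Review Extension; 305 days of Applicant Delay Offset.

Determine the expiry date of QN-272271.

2038-09-13

Base term: filing date + 18 years → 10 July 2035.
Regulatory Review Extension: 2033 days claimed exceeds the 1466-day cap, so +1466 days → 15 July 2039.
Applicant Delay Offset: −305 days → 13 September 2038.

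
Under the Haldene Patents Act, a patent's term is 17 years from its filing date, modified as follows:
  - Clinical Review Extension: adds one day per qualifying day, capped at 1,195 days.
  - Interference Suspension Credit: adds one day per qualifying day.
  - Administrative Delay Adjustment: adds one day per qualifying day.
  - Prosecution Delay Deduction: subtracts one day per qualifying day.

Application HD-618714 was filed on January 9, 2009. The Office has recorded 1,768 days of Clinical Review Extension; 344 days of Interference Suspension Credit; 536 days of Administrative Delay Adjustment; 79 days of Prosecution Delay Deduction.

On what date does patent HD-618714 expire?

June 28, 2031

Base term: filing date + 17 years → 9 January 2026.
Clinical Review Extension: 1768 days claimed exceeds the 1195-day cap, so +1195 days → 18 April 2029.
Interference Suspension Credit: +344 days → 28 March 2030.
Administrative Delay Adjustment: +536 days → 15 September 2031.
Prosecution Delay Deduction: −79 days → 28 June 2031.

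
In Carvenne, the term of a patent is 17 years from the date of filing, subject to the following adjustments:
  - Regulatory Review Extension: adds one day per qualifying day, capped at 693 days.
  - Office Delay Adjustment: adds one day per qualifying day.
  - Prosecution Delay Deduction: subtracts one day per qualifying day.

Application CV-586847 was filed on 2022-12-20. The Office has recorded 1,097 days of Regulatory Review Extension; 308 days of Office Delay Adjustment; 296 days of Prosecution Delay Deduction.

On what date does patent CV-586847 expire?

November 24, 2041

Base term: filing date + 17 years → 20 December 2039.
Regulatory Review Extension: 1097 days claimed exceeds the 693-day cap, so +693 days → 12 November 2041.
Office Delay Adjustment: +308 days → 16 September 2042.
Prosecution Delay Deduction: −296 days → 24 November 2041.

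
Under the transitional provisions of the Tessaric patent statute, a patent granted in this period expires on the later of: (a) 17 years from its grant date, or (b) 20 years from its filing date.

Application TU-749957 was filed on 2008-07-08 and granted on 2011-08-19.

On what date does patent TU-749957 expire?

(a) grant + 17 years → 19 August 2028.
(b) filing + 20 years → 8 July 2028.
Later of the two: 19 August 2028.

August 19, 2028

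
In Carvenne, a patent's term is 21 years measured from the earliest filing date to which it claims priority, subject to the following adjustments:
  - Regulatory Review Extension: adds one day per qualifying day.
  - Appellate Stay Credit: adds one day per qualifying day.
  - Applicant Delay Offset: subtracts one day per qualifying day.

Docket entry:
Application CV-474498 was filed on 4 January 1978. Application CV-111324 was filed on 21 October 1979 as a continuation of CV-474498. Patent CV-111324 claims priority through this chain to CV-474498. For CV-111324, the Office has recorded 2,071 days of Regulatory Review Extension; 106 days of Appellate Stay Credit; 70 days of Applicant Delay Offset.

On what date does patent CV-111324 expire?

October 11, 2004

Earliest priority filing: 4 January 1978.
Base term: 4 January 1978 + 21 years → 4 January 1999.
Regulatory Review Extension: +2071 days → 5 September 2004.
Appellate Stay Credit: +106 days → 20 December 2004.
Applicant Delay Offset: −70 days → 11 October 2004.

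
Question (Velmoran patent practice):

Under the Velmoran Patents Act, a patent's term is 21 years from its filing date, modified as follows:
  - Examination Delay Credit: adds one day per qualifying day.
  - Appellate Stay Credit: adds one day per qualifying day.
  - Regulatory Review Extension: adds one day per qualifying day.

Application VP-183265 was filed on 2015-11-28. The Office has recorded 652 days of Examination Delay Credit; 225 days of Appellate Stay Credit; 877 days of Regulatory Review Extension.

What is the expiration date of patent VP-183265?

September 17, 2041

Base term: filing date + 21 years → 28 November 2036.
Examination Delay Credit: +652 days → 11 September 2038.
Appellate Stay Credit: +225 days → 24 April 2039.
Regulatory Review Extension: +877 days → 17 September 2041.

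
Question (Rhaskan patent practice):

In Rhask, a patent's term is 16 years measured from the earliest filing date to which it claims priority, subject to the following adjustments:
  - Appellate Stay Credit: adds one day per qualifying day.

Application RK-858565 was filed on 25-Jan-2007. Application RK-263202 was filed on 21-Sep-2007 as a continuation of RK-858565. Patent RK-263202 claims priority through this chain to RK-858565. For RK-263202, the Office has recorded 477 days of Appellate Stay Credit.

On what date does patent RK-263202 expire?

Earliest priority filing: 25 January 2007.
Base term: 25 January 2007 + 16 years → 25 January 2023.
Appellate Stay Credit: +477 days → 16 May 2024.

2024-05-16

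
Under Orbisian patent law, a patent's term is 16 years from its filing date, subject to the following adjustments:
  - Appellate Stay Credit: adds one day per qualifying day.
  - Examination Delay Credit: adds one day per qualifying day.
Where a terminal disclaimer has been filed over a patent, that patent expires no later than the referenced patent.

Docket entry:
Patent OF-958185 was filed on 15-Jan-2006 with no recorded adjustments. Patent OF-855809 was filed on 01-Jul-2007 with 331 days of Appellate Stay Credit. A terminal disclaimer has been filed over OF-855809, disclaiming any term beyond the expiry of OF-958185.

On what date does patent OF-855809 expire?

January 15, 2022

Natural term of OF-855809:
  Base: filing + 16 years → 1 July 2023.
  Appellate Stay Credit: +331 days → 27 May 2024.
Expiry of referenced patent OF-958185:
  Base: filing + 16 years → 15 January 2022.
Terminal disclaimer: OF-855809 expires on the earlier of 27 May 2024 and 15 January 2022.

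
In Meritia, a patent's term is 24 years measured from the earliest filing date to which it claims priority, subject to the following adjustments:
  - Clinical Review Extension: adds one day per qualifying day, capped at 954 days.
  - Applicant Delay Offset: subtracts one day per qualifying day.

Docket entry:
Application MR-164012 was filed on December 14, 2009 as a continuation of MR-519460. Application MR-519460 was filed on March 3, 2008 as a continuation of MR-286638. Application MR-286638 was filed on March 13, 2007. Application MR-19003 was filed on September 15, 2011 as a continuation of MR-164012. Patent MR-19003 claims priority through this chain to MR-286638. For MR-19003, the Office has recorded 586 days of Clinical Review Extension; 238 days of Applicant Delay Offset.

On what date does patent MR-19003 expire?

February 24, 2032

Earliest priority filing: 13 March 2007.
Base term: 13 March 2007 + 24 years → 13 March 2031.
Clinical Review Extension: 586 days (within the 954-day cap) → +586 days → 19 October 2032.
Applicant Delay Offset: −238 days → 24 February 2032.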